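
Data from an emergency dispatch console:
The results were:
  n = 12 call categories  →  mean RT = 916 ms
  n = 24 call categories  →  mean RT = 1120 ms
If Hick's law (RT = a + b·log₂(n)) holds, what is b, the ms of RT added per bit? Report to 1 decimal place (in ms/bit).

204.0 ms/bit

The slope on a log₂ axis is (1120 − 916) / (4.5850 − 3.5850) = 204.000 ms/bit.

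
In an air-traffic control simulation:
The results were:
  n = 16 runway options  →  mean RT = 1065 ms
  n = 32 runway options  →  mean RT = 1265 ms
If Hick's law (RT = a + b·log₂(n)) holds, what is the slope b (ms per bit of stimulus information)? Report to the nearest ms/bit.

Slope: b = (1265 − 1065) / (log₂ 32 − log₂ 16) = 200/1.0000 = 200 ms/bit.

200 ms/bit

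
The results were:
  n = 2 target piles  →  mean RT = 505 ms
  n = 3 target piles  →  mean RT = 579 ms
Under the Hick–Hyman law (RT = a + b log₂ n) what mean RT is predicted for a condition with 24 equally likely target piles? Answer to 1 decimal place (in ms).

958.5 ms

Solve the two-equation system in a and b:
  b = (579 − 505) / (log₂ 3 − log₂ 2) = 74 / (1.5850 − 1) = 126.504 ms/bit
  a = 505 − 126.504 × 1 = 378.496 ms
Then RT(24) = 378.496 + 126.504 × log₂ 24 = 378.496 + 126.504 × 4.5850 ≈ 958.512 ms.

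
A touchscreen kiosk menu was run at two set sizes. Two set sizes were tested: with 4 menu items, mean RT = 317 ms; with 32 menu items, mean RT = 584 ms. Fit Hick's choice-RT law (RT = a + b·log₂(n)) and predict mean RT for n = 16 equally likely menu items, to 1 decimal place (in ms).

RT is linear in log₂ n, so two points fix the line:
  b = (584 − 317) / (log₂ 32 − log₂ 4) = 267 / (5 − 2) = 89.000 ms/bit
  a = 317 − 89.000 × 2 = 139.000 ms
Then RT(16) = 139.000 + 89.000 × log₂ 16 = 139.000 + 89.000 × 4 ≈ 495.000 ms.

495.0 ms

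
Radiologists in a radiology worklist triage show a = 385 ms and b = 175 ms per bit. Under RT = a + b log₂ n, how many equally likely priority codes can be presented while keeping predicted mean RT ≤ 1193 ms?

Set 385 + 175·log₂ n ≤ 1193 → log₂ n ≤ (1193 − 385)/175 = 4.6171.
So n ≤ 2^4.6171 = 24.541; the largest integer n is 24.

24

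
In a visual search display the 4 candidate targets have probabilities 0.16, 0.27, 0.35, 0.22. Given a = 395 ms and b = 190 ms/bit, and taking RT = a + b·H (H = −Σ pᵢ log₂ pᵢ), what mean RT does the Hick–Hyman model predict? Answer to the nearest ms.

764 ms

H = 0.16·log₂(1/0.16) + 0.27·log₂(1/0.27) + 0.35·log₂(1/0.35) + 0.22·log₂(1/0.22) = 1.9437 bits.
RT = 395 + 190 × 1.9437 = 764.31 ms.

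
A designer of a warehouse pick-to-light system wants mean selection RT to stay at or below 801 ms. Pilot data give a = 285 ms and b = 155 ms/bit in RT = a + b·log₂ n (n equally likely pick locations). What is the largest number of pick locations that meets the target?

Information budget: (801 − 285)/155 = 3.3290 bits, so n ≤ 2^3.3290 = 10.049 → at most 10.

10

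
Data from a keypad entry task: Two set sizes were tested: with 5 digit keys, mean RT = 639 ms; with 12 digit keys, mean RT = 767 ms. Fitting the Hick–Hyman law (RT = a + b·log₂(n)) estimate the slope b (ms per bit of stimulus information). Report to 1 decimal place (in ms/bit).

The slope on a log₂ axis is (767 − 639) / (3.5850 − 2.3219) = 101.343 ms/bit.

101.3 ms/bit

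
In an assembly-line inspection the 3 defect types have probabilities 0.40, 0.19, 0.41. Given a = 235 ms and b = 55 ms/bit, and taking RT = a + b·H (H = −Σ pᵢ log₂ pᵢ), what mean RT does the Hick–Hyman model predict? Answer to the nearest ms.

H = 0.40·log₂(1/0.40) + 0.19·log₂(1/0.19) + 0.41·log₂(1/0.41) = 1.5114 bits.
RT = 235 + 55 × 1.5114 = 318.13 ms.

318 ms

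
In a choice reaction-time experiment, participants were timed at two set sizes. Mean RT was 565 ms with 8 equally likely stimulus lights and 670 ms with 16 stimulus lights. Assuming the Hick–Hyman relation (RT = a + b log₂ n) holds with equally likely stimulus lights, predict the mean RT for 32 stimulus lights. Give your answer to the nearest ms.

With log₂ n on the abscissa the relation is linear; from the two conditions:
  b = (670 − 565) / (log₂ 16 − log₂ 8) = 105 / (4 − 3) = 105 ms/bit
  a = 565 − 105 × 3 = 250 ms
Then RT(32) = 250 + 105 × log₂ 32 = 250 + 105 × 5 ≈ 775.000 ms.

775 ms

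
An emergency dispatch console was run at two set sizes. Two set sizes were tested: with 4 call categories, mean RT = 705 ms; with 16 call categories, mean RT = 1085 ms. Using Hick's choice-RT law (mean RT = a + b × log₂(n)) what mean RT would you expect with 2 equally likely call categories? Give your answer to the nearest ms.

515 ms

RT is linear in log₂ n, so two points fix the line:
  b = (1085 − 705) / (log₂ 16 − log₂ 4) = 380 / (4 − 2) = 190 ms/bit
  a = 705 − 190 × 2 = 325 ms
Then RT(2) = 325 + 190 × log₂ 2 = 325 + 190 × 1 ≈ 515.000 ms.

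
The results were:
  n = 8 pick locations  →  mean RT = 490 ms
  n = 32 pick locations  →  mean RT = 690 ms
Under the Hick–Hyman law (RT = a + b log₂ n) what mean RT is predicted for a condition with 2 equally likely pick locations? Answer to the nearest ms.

290 ms

Fit slope and intercept:
  b = (690 − 490) / (log₂ 32 − log₂ 8) = 200 / (5 − 3) = 100 ms/bit
  a = 490 − 100 × 3 = 190 ms
Then RT(2) = 190 + 100 × log₂ 2 = 190 + 100 × 1 ≈ 290.000 ms.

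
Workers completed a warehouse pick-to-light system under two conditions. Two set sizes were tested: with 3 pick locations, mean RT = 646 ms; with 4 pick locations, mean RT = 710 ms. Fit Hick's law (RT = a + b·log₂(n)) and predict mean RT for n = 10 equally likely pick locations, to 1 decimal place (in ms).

Solve the two-equation system in a and b:
  b = (710 − 646) / (log₂ 4 − log₂ 3) = 64 / (2 − 1.5850) = 154.203 ms/bit
  a = 646 − 154.203 × 1.5850 = 401.594 ms
Then RT(10) = 401.594 + 154.203 × log₂ 10 = 401.594 + 154.203 × 3.3219 ≈ 913.845 ms.

913.8 ms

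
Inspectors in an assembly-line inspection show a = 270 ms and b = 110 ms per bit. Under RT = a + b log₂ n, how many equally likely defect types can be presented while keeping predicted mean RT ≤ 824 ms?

Set 270 + 110·log₂ n ≤ 824 → log₂ n ≤ (824 − 270)/110 = 5.0364.
So n ≤ 2^5.0364 = 32.817; the largest integer n is 32.

32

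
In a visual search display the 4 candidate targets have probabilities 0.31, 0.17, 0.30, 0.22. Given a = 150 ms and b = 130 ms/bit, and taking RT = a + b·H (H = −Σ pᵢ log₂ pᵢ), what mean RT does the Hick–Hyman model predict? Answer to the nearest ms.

H = 0.31·log₂(1/0.31) + 0.17·log₂(1/0.17) + 0.30·log₂(1/0.30) + 0.22·log₂(1/0.22) = 1.9600 bits.
RT = 150 + 130 × 1.9600 = 404.81 ms.

405 ms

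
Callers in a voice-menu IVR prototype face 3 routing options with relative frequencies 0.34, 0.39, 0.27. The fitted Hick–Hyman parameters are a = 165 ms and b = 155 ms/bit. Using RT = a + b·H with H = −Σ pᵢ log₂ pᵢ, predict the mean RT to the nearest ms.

Entropy contributions −pᵢ log₂ pᵢ: 0.5292, 0.5298, 0.5100; sum H = 1.5690 bits.
RT = a + bH = 165 + 155·1.5690 = 408.19 ms.

408 ms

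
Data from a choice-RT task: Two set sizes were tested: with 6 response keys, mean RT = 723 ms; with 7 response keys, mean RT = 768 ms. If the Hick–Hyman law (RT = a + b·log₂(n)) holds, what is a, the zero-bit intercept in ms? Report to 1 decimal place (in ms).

199.9 ms

The slope on a log₂ axis is (768 − 723) / (2.8074 − 2.5850) = 202.345 ms/bit.
a = RT₁ − b·log₂ n₁ = 723 − 202.345 × 2.5850 = 199.946 ms.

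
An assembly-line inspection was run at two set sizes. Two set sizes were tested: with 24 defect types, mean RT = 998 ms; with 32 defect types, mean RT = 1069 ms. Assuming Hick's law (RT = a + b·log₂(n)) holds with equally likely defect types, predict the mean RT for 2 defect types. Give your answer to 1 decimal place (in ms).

Fit slope and intercept:
  b = (1069 − 998) / (log₂ 32 − log₂ 24) = 71 / (5 − 4.5850) = 171.069 ms/bit
  a = 998 − 171.069 × 4.5850 = 213.656 ms
Then RT(2) = 213.656 + 171.069 × log₂ 2 = 213.656 + 171.069 × 1 ≈ 384.724 ms.

384.7 ms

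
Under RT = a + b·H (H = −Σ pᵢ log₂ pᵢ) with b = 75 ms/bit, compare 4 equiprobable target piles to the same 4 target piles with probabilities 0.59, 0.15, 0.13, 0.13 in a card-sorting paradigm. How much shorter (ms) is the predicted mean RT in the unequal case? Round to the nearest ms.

28 ms

Equiprobable entropy H₀ = log₂ 4 = 2.0000 bits.
Skewed entropy H = −Σ pᵢ log₂ pᵢ = 1.6249 bits.
ΔRT = b·(H₀ − H) = 75 × 0.3751 = 28.13 ms.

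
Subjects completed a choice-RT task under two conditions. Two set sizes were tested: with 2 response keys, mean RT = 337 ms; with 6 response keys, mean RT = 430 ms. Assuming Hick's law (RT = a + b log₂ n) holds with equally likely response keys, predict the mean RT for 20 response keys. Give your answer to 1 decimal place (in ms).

With log₂ n on the abscissa the relation is linear; from the two conditions:
  b = (430 − 337) / (log₂ 6 − log₂ 2) = 93 / (2.5850 − 1) = 58.676 ms/bit
  a = 337 − 58.676 × 1 = 278.324 ms
Then RT(20) = 278.324 + 58.676 × log₂ 20 = 278.324 + 58.676 × 4.3219 ≈ 531.919 ms.

531.9 ms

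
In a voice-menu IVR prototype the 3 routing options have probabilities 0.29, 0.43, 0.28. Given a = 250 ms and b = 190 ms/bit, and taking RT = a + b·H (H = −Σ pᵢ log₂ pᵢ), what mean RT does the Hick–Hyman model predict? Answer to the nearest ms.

546 ms

Entropy contributions −pᵢ log₂ pᵢ: 0.5179, 0.5236, 0.5142; sum H = 1.5557 bits.
RT = a + bH = 250 + 190·1.5557 = 545.58 ms.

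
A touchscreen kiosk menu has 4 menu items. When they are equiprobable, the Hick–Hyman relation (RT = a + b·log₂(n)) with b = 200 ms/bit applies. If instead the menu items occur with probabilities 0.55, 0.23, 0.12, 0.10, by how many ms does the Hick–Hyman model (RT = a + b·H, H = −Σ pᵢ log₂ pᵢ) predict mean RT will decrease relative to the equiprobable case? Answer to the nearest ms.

The RT saving is b·ΔH. Equiprobable H₀ = log₂(4) = 2.0000 bits; with the given probabilities H = 1.6613 bits.
b·(H₀ − H) = 200 × (2.0000 − 1.6613) = 67.74 ms.

68 ms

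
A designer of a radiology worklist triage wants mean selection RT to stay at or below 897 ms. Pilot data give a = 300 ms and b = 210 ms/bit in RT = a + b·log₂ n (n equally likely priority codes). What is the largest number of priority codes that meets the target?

Information budget: (897 − 300)/210 = 2.8429 bits, so n ≤ 2^2.8429 = 7.174 → at most 7.

7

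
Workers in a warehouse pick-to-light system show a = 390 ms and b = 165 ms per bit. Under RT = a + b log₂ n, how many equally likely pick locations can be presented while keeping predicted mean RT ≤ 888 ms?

Information budget: (888 − 390)/165 = 3.0182 bits, so n ≤ 2^3.0182 = 8.101 → at most 8.

8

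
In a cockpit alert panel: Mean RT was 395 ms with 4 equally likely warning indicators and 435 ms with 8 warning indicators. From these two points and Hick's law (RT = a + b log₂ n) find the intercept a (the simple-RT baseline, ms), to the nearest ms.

315 ms

b = (RT₂ − RT₁)/(log₂ n₂ − log₂ n₁) = (435 − 395)/(3 − 2) = 40 ms/bit.
Intercept: a = 395 − 40·log₂(4) = 315.000 ms.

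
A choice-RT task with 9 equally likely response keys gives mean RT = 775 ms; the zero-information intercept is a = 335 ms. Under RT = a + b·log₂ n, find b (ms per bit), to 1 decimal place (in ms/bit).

9 alternatives carry log₂ 9 = 3.1699 bits; the choice cost is 775 − 335 = 440 ms, so b = 440/3.1699 = 138.805 ms/bit.

138.8 ms/bit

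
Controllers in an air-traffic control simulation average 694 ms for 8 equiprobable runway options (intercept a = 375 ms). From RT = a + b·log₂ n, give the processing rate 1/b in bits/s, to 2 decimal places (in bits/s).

b = (694 − 375)/log₂ 8 = 319/3 = 106.333 ms per bit = 0.10633 s/bit; the reciprocal is 9.404 bits/s.

9.40 bits/s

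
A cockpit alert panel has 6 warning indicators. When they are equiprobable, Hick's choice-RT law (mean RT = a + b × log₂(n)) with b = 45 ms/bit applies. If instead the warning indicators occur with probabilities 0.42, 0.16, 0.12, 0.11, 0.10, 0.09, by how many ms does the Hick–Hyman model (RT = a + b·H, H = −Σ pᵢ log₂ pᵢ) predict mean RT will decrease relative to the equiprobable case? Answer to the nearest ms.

12 ms

Equiprobable entropy H₀ = log₂ 6 = 2.5850 bits.
Skewed entropy H = −Σ pᵢ log₂ pᵢ = 2.3109 bits.
ΔRT = b·(H₀ − H) = 45 × 0.2741 = 12.33 ms.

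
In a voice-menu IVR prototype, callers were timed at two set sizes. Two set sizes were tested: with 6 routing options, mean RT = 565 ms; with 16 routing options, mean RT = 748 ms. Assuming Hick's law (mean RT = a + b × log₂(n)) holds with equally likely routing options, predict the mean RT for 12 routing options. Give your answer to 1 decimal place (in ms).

694.3 ms

Solve the two-equation system in a and b:
  b = (748 − 565) / (log₂ 16 − log₂ 6) = 183 / (4 − 2.5850) = 129.325 ms/bit
  a = 565 − 129.325 × 2.5850 = 230.699 ms
Then RT(12) = 230.699 + 129.325 × log₂ 12 = 230.699 + 129.325 × 3.5850 ≈ 694.325 ms.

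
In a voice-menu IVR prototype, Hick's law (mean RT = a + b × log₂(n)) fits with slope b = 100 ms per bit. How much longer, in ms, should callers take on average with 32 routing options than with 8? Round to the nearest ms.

200 ms

ΔRT = (a + b log₂ n₂) − (a + b log₂ n₁) = b·(log₂ n₂ − log₂ n₁).
log₂(32) − log₂(8) = log₂(32/8) = log₂(4) = 2.
ΔRT = 100 × 2.0000 = 200.000 ms.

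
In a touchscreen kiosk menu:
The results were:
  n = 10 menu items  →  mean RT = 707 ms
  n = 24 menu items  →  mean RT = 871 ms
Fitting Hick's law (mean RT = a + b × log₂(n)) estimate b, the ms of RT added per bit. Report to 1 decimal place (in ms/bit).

129.8 ms/bit

Slope: b = (871 − 707) / (log₂ 24 − log₂ 10) = 164/1.2630 = 129.846 ms/bit.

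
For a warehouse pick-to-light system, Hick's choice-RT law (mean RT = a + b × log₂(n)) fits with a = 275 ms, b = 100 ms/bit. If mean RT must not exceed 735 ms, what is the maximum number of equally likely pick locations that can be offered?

Information budget: (735 − 275)/100 = 4.6000 bits, so n ≤ 2^4.6000 = 24.251 → at most 24.

24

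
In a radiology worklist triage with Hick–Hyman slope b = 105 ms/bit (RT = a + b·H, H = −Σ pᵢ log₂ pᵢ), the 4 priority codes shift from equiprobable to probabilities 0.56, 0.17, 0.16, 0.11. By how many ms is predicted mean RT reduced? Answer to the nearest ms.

Equiprobable entropy H₀ = log₂ 4 = 2.0000 bits.
Skewed entropy H = −Σ pᵢ log₂ pᵢ = 1.6763 bits.
ΔRT = b·(H₀ − H) = 105 × 0.3237 = 33.99 ms.

34 ms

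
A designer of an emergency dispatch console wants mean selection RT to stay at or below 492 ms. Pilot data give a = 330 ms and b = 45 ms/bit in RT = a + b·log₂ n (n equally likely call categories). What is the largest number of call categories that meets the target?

45·log₂ n ≤ 492 − 330 = 162, giving log₂ n ≤ 3.6000 and n ≤ 12.126. The largest whole number is 12.

12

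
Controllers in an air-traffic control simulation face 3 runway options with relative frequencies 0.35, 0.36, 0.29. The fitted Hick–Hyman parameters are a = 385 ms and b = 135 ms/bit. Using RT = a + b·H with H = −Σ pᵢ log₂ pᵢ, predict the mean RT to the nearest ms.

Entropy contributions −pᵢ log₂ pᵢ: 0.5301, 0.5306, 0.5179; sum H = 1.5786 bits.
RT = a + bH = 385 + 135·1.5786 = 598.11 ms.

598 ms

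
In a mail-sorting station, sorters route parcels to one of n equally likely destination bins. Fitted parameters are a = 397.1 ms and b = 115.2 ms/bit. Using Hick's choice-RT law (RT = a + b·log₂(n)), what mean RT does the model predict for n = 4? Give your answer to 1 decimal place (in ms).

627.5 ms

log₂(4) = 2 bits, so RT = 397.1 + 115.2 × 2 ≈ 627.500 ms.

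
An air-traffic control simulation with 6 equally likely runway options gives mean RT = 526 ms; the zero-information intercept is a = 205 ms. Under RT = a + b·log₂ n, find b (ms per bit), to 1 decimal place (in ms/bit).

log₂(6) = 2.5850 bits.
b = (RT − a)/log₂ n = (526 − 205) / 2.5850 = 124.180 ms/bit.

124.2 ms/bit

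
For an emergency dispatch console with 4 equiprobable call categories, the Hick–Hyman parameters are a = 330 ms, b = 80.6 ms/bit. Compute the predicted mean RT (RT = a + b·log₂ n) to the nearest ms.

491 ms

log₂(4) = 2 bits, so RT = 330 + 80.6 × 2 ≈ 491.200 ms.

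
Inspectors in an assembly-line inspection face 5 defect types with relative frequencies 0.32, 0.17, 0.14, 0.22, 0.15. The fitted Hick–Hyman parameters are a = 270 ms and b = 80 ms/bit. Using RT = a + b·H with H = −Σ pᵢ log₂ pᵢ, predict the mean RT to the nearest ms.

Entropy contributions −pᵢ log₂ pᵢ: 0.5260, 0.4346, 0.3971, 0.4806, 0.4105; sum H = 2.2488 bits.
RT = a + bH = 270 + 80·2.2488 = 449.91 ms.

450 ms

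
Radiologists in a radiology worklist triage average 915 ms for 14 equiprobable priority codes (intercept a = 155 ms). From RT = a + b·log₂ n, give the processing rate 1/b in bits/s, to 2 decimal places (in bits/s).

5.01 bits/s

b = (915 − 155)/log₂ 14 = 760/3.8074 = 199.614 ms per bit = 0.19961 s/bit; the reciprocal is 5.010 bits/s.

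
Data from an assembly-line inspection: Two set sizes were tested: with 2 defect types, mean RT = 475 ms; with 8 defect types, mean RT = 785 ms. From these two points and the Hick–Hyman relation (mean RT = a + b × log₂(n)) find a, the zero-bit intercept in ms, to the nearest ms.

320 ms

The slope on a log₂ axis is (785 − 475) / (3 − 1) = 155 ms/bit.
a = RT₁ − b·log₂ n₁ = 475 − 155 × 1 = 320.000 ms.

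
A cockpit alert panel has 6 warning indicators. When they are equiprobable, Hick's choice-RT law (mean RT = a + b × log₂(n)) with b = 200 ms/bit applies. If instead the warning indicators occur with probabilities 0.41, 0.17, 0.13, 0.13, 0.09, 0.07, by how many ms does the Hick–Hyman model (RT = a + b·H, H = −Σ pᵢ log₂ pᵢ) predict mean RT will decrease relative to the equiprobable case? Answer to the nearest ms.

55 ms

The RT saving is b·ΔH. Equiprobable H₀ = log₂(6) = 2.5850 bits; with the given probabilities H = 2.3085 bits.
b·(H₀ − H) = 200 × (2.5850 − 2.3085) = 55.30 ms.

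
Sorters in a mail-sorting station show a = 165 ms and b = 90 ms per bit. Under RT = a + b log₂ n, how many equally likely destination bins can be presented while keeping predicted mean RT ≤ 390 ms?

Information budget: (390 − 165)/90 = 2.5000 bits, so n ≤ 2^2.5000 = 5.657 → at most 5.

5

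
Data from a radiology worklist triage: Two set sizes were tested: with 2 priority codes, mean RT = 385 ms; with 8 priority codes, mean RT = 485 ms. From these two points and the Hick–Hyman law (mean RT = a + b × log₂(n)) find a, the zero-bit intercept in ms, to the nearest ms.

335 ms

The slope on a log₂ axis is (485 − 385) / (3 − 1) = 50 ms/bit.
a = RT₁ − b·log₂ n₁ = 385 − 50 × 1 = 335.000 ms.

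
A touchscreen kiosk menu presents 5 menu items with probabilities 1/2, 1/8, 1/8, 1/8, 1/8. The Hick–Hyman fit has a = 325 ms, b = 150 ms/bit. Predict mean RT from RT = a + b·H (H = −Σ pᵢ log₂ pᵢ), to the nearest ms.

H = −Σ pᵢ log₂ pᵢ = 0.5·1 + 0.125·3 + 0.125·3 + 0.125·3 + 0.125·3 = 2.000 bits.
RT = 325 + 150 × 2.000 = 625.00 ms.

625 ms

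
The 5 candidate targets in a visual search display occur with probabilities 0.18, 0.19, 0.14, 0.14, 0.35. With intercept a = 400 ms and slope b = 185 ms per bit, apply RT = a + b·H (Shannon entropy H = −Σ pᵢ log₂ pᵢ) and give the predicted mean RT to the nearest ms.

Entropy contributions −pᵢ log₂ pᵢ: 0.4453, 0.4552, 0.3971, 0.3971, 0.5301; sum H = 2.2249 bits.
RT = a + bH = 400 + 185·2.2249 = 811.60 ms.

812 ms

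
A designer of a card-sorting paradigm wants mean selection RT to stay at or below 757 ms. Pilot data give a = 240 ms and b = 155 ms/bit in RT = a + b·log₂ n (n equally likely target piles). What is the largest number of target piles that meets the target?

10

155·log₂ n ≤ 757 − 240 = 517, giving log₂ n ≤ 3.3355 and n ≤ 10.094. The largest whole number is 10.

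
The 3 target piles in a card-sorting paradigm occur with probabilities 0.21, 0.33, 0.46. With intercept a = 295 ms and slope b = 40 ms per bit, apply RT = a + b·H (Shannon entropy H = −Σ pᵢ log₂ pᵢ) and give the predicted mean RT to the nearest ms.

H = 0.21·log₂(1/0.21) + 0.33·log₂(1/0.33) + 0.46·log₂(1/0.46) = 1.5160 bits.
RT = 295 + 40 × 1.5160 = 355.64 ms.

356 ms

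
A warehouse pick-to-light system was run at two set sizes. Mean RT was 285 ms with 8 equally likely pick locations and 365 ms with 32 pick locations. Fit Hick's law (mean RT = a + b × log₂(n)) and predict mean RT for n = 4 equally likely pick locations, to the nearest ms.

245 ms

RT is linear in log₂ n, so two points fix the line:
  b = (365 − 285) / (log₂ 32 − log₂ 8) = 80 / (5 − 3) = 40 ms/bit
  a = 285 − 40 × 3 = 165 ms
Then RT(4) = 165 + 40 × log₂ 4 = 165 + 40 × 2 ≈ 245.000 ms.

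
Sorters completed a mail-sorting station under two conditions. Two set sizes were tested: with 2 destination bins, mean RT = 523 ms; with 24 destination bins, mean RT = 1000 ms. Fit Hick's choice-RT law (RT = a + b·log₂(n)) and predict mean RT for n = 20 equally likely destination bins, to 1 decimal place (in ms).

RT is linear in log₂ n, so two points fix the line:
  b = (1000 − 523) / (log₂ 24 − log₂ 2) = 477 / (4.5850 − 1) = 133.056 ms/bit
  a = 523 − 133.056 × 1 = 389.944 ms
Then RT(20) = 389.944 + 133.056 × log₂ 20 = 389.944 + 133.056 × 4.3219 ≈ 965.002 ms.

965.0 ms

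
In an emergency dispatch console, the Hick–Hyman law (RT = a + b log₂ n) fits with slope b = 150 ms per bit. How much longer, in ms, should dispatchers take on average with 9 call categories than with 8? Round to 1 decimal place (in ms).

The intercept a cancels: ΔRT = b·(log₂ n₂ − log₂ n₁) = b·log₂(n₂/n₁).
log₂(9) − log₂(8) = 3.1699 − 3 = 0.1699.
ΔRT = 150 × 0.1699 = 25.489 ms.

25.5 ms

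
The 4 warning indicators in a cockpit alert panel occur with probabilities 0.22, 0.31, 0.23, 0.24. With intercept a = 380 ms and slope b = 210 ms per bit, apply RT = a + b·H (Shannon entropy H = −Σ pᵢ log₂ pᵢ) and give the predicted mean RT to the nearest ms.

797 ms

H = 0.22·log₂(1/0.22) + 0.31·log₂(1/0.31) + 0.23·log₂(1/0.23) + 0.24·log₂(1/0.24) = 1.9862 bits.
RT = 380 + 210 × 1.9862 = 797.10 ms.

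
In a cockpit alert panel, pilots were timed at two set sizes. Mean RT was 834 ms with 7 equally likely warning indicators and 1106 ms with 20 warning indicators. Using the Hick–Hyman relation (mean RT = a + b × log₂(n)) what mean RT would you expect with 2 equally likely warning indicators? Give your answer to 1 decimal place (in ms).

RT is linear in log₂ n, so two points fix the line:
  b = (1106 − 834) / (log₂ 20 − log₂ 7) = 272 / (4.3219 − 2.8074) = 179.589 ms/bit
  a = 834 − 179.589 × 2.8074 = 329.831 ms
Then RT(2) = 329.831 + 179.589 × log₂ 2 = 329.831 + 179.589 × 1 ≈ 509.420 ms.

509.4 ms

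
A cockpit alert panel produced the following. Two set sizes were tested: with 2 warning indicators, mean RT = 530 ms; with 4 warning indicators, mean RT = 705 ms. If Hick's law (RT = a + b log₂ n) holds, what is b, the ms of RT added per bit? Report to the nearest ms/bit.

Slope: b = (705 − 530) / (log₂ 4 − log₂ 2) = 175/1.0000 = 175 ms/bit.

175 ms/bit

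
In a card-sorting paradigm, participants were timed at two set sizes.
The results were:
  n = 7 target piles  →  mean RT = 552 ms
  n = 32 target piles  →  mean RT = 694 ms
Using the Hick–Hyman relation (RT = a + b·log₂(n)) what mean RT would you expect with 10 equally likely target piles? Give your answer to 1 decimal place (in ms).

Solve the two-equation system in a and b:
  b = (694 − 552) / (log₂ 32 − log₂ 7) = 142 / (5 − 2.8074) = 64.762 ms/bit
  a = 552 − 64.762 × 2.8074 = 370.190 ms
Then RT(10) = 370.190 + 64.762 × log₂ 10 = 370.190 + 64.762 × 3.3219 ≈ 585.325 ms.

585.3 ms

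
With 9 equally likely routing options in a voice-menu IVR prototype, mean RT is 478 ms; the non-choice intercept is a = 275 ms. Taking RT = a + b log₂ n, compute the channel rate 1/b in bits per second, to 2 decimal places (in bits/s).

15.62 bits/s

Choice component = 478 − 275 = 203 ms over log₂(9) = 3.1699 bits.
b = 203 / 3.1699 = 64.039 ms/bit, so 1/b = 15.615 bits/s.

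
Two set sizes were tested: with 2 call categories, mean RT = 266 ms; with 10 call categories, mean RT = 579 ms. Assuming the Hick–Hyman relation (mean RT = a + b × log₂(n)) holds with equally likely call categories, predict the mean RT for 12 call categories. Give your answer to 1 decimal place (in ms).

With log₂ n on the abscissa the relation is linear; from the two conditions:
  b = (579 − 266) / (log₂ 10 − log₂ 2) = 313 / (3.3219 − 1) = 134.802 ms/bit
  a = 266 − 134.802 × 1 = 131.198 ms
Then RT(12) = 131.198 + 134.802 × log₂ 12 = 131.198 + 134.802 × 3.5850 ≈ 614.458 ms.

614.5 ms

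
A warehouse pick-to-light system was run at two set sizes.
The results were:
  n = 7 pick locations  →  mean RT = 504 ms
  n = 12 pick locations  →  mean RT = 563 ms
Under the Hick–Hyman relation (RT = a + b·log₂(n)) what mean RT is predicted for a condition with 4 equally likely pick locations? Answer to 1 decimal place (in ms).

442.7 ms

Solve the two-equation system in a and b:
  b = (563 − 504) / (log₂ 12 − log₂ 7) = 59 / (3.5850 − 2.8074) = 75.874 ms/bit
  a = 504 − 75.874 × 2.8074 = 290.995 ms
Then RT(4) = 290.995 + 75.874 × log₂ 4 = 290.995 + 75.874 × 2 ≈ 442.743 ms.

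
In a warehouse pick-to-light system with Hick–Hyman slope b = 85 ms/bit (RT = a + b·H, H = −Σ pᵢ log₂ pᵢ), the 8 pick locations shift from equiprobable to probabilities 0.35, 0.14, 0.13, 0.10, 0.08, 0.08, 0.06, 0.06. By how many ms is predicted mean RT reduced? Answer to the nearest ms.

24 ms

The RT saving is b·ΔH. Equiprobable H₀ = log₂(8) = 3.0000 bits; with the given probabilities H = 2.7121 bits.
b·(H₀ − H) = 85 × (3.0000 − 2.7121) = 24.47 ms.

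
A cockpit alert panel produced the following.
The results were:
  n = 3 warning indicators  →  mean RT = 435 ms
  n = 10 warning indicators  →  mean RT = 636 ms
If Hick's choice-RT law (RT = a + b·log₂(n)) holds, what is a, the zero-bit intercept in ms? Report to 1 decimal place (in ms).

251.6 ms

Slope: b = (636 − 435) / (log₂ 10 − log₂ 3) = 201/1.7370 = 115.719 ms/bit.
a = RT₁ − b·log₂ n₁ = 435 − 115.719 × 1.5850 = 251.590 ms.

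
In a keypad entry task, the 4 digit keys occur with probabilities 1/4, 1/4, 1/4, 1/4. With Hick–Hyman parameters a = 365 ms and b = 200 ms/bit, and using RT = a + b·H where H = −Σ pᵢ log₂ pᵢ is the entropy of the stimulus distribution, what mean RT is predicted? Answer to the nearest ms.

765 ms

Each term −pᵢ log₂ pᵢ: 0.25·2 + 0.25·2 + 0.25·2 + 0.25·2; summed, H = 2.000 bits.
Mean RT = a + bH = 365 + 200·2.000 = 765.00 ms.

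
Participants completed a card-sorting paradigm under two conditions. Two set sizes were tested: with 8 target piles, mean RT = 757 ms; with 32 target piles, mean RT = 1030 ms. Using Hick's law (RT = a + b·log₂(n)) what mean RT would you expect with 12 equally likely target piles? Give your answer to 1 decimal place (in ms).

836.8 ms

Fit slope and intercept:
  b = (1030 − 757) / (log₂ 32 − log₂ 8) = 273 / (5 − 3) = 136.500 ms/bit
  a = 757 − 136.500 × 3 = 347.500 ms
Then RT(12) = 347.500 + 136.500 × log₂ 12 = 347.500 + 136.500 × 3.5850 ≈ 836.847 ms.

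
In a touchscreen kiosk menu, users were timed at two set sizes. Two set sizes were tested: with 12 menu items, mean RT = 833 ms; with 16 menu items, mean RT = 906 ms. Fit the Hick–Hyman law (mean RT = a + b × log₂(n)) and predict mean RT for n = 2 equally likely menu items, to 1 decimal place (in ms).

Solve the two-equation system in a and b:
  b = (906 − 833) / (log₂ 16 − log₂ 12) = 73 / (4 − 3.5850) = 175.888 ms/bit
  a = 833 − 175.888 × 3.5850 = 202.449 ms
Then RT(2) = 202.449 + 175.888 × log₂ 2 = 202.449 + 175.888 × 1 ≈ 378.337 ms.

378.3 ms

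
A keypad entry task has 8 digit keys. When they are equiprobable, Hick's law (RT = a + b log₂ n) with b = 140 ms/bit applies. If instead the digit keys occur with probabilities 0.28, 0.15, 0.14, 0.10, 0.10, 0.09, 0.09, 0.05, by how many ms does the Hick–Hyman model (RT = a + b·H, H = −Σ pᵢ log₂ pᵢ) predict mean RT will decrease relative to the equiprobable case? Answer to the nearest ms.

24 ms

Equiprobable entropy H₀ = log₂ 8 = 3.0000 bits.
Skewed entropy H = −Σ pᵢ log₂ pᵢ = 2.8277 bits.
ΔRT = b·(H₀ − H) = 140 × 0.1723 = 24.13 ms.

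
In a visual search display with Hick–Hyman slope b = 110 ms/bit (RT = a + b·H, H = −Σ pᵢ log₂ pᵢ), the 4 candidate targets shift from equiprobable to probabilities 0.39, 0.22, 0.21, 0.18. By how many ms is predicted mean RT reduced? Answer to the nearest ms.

8 ms

Equiprobable entropy H₀ = log₂ 4 = 2.0000 bits.
Skewed entropy H = −Σ pᵢ log₂ pᵢ = 1.9285 bits.
ΔRT = b·(H₀ − H) = 110 × 0.0715 = 7.86 ms.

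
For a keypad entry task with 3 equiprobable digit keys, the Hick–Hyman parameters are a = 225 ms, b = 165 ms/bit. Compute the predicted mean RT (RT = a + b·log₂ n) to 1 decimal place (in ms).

log₂(3) = 1.5850 bits, so RT = 225 + 165 × 1.5850 ≈ 486.519 ms.

486.5 ms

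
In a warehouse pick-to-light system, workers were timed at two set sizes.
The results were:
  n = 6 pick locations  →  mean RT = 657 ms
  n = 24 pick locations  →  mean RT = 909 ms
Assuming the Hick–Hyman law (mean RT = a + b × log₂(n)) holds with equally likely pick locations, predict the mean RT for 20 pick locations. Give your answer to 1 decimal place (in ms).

Solve the two-equation system in a and b:
  b = (909 − 657) / (log₂ 24 − log₂ 6) = 252 / (4.5850 − 2.5850) = 126.000 ms/bit
  a = 657 − 126.000 × 2.5850 = 331.295 ms
Then RT(20) = 331.295 + 126.000 × log₂ 20 = 331.295 + 126.000 × 4.3219 ≈ 875.858 ms.

875.9 ms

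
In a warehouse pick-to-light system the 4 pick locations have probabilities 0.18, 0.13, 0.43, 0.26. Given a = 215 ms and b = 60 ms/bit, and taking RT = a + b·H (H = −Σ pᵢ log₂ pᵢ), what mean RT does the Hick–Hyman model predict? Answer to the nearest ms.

Entropy contributions −pᵢ log₂ pᵢ: 0.4453, 0.3826, 0.5236, 0.5053; sum H = 1.8568 bits.
RT = a + bH = 215 + 60·1.8568 = 326.41 ms.

326 ms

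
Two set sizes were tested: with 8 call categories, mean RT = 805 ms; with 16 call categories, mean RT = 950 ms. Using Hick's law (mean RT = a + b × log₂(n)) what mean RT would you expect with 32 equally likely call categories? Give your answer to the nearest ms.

Fit slope and intercept:
  b = (950 − 805) / (log₂ 16 − log₂ 8) = 145 / (4 − 3) = 145 ms/bit
  a = 805 − 145 × 3 = 370 ms
Then RT(32) = 370 + 145 × log₂ 32 = 370 + 145 × 5 ≈ 1095.000 ms.

1095 ms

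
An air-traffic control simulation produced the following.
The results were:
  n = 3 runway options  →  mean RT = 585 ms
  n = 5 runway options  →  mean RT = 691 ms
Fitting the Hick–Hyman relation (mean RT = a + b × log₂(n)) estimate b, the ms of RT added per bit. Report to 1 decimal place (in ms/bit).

143.8 ms/bit

The slope on a log₂ axis is (691 − 585) / (2.3219 − 1.5850) = 143.833 ms/bit.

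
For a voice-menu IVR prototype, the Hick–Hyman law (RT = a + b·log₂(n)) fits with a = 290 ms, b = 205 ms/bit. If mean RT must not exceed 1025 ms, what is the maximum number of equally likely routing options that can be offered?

12

205·log₂ n ≤ 1025 − 290 = 735, giving log₂ n ≤ 3.5854 and n ≤ 12.003. The largest whole number is 12.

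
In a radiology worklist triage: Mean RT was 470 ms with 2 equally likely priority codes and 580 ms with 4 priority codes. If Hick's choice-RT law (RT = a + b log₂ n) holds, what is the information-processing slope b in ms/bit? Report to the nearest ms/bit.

110 ms/bit

b = (RT₂ − RT₁)/(log₂ n₂ − log₂ n₁) = (580 − 470)/(2 − 1) = 110 ms/bit.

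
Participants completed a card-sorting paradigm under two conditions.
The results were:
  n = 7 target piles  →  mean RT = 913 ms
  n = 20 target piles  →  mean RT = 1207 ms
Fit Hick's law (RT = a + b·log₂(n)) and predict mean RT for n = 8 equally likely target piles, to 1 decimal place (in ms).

Fit slope and intercept:
  b = (1207 − 913) / (log₂ 20 − log₂ 7) = 294 / (4.3219 − 2.8074) = 194.114 ms/bit
  a = 913 − 194.114 × 2.8074 = 368.053 ms
Then RT(8) = 368.053 + 194.114 × log₂ 8 = 368.053 + 194.114 × 3 ≈ 950.395 ms.

950.4 ms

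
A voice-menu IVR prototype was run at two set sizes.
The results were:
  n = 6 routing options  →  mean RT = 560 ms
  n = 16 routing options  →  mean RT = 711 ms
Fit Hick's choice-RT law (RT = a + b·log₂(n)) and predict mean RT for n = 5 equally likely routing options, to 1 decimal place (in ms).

With log₂ n on the abscissa the relation is linear; from the two conditions:
  b = (711 − 560) / (log₂ 16 − log₂ 6) = 151 / (4 − 2.5850) = 106.711 ms/bit
  a = 560 − 106.711 × 2.5850 = 284.156 ms
Then RT(5) = 284.156 + 106.711 × log₂ 5 = 284.156 + 106.711 × 2.3219 ≈ 531.931 ms.

531.9 ms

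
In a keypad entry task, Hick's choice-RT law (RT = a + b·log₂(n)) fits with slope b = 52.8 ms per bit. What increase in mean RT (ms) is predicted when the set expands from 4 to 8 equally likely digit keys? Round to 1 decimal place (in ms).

52.8 ms

ΔRT = (a + b log₂ n₂) − (a + b log₂ n₁) = b·(log₂ n₂ − log₂ n₁).
log₂(8) − log₂(4) = log₂(8/4) = log₂(2) = 1.
ΔRT = 52.8 × 1.0000 = 52.800 ms.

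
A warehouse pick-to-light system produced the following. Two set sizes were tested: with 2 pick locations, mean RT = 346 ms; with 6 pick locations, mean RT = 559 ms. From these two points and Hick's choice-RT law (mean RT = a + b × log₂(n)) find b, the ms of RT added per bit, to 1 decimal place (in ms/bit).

134.4 ms/bit

Slope: b = (559 − 346) / (log₂ 6 − log₂ 2) = 213/1.5850 = 134.388 ms/bit.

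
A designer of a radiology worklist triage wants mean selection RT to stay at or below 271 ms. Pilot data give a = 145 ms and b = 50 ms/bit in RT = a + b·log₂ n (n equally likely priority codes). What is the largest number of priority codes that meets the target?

Information budget: (271 − 145)/50 = 2.5200 bits, so n ≤ 2^2.5200 = 5.736 → at most 5.

5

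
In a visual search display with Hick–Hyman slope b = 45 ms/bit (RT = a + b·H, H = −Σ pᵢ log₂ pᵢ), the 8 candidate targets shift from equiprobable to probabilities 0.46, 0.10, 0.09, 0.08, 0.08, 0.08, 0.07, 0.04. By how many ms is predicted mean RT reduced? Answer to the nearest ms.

The RT saving is b·ΔH. Equiprobable H₀ = log₂(8) = 3.0000 bits; with the given probabilities H = 2.4890 bits.
b·(H₀ − H) = 45 × (3.0000 − 2.4890) = 22.99 ms.

23 ms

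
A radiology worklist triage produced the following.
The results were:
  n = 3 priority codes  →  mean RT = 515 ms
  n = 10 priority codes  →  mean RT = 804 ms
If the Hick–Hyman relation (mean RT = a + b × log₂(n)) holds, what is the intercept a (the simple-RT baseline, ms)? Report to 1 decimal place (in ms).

Slope: b = (804 − 515) / (log₂ 10 − log₂ 3) = 289/1.7370 = 166.382 ms/bit.
a = RT₁ − b·log₂ n₁ = 515 − 166.382 × 1.5850 = 251.291 ms.

251.3 ms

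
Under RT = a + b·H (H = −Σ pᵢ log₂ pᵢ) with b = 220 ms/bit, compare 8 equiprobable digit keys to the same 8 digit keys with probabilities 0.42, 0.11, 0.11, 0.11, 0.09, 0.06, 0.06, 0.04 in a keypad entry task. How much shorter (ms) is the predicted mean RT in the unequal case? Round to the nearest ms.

96 ms

Equiprobable entropy H₀ = log₂ 8 = 3.0000 bits.
Skewed entropy H = −Σ pᵢ log₂ pᵢ = 2.5620 bits.
ΔRT = b·(H₀ − H) = 220 × 0.4380 = 96.36 ms.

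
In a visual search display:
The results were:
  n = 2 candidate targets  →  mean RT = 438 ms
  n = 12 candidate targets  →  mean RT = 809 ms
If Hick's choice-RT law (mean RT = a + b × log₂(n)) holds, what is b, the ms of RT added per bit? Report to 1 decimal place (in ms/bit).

The slope on a log₂ axis is (809 − 438) / (3.5850 − 1) = 143.522 ms/bit.

143.5 ms/bit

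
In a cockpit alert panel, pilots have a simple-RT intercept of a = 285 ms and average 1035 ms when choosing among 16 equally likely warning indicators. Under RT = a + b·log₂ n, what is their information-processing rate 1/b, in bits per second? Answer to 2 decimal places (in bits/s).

b = (1035 − 285)/log₂ 16 = 750/4 = 187.500 ms per bit = 0.18750 s/bit; the reciprocal is 5.333 bits/s.

5.33 bits/s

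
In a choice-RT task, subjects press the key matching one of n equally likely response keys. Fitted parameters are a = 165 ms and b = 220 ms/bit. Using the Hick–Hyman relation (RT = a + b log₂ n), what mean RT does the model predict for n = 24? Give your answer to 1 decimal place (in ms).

1173.7 ms

log₂(24) = 4.5850 bits, so RT = 165 + 220 × 4.5850 ≈ 1173.692 ms.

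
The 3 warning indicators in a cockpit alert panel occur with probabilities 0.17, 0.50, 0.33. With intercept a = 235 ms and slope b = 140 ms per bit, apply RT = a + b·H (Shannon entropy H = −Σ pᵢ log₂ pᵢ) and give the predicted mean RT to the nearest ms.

Entropy contributions −pᵢ log₂ pᵢ: 0.4346, 0.5000, 0.5278; sum H = 1.4624 bits.
RT = a + bH = 235 + 140·1.4624 = 439.74 ms.

440 ms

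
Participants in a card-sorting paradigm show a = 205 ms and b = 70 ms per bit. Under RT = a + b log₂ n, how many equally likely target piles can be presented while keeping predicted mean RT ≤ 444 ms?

Set 205 + 70·log₂ n ≤ 444 → log₂ n ≤ (444 − 205)/70 = 3.4143.
So n ≤ 2^3.4143 = 10.661; the largest integer n is 10.

10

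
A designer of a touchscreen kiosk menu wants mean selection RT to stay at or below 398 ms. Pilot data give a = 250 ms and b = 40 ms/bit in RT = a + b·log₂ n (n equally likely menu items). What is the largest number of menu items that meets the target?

Set 250 + 40·log₂ n ≤ 398 → log₂ n ≤ (398 − 250)/40 = 3.7000.
So n ≤ 2^3.7000 = 12.996; the largest integer n is 12.

12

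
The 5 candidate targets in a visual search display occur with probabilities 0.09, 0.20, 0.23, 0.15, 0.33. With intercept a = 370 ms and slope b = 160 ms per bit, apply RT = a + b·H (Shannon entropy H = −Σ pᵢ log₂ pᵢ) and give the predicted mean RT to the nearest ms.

722 ms

Entropy contributions −pᵢ log₂ pᵢ: 0.3127, 0.4644, 0.4877, 0.4105, 0.5278; sum H = 2.2031 bits.
RT = a + bH = 370 + 160·2.2031 = 722.49 ms.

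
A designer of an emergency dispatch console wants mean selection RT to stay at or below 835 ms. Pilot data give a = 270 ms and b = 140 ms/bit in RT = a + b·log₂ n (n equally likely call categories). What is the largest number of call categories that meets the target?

16

Information budget: (835 − 270)/140 = 4.0357 bits, so n ≤ 2^4.0357 = 16.401 → at most 16.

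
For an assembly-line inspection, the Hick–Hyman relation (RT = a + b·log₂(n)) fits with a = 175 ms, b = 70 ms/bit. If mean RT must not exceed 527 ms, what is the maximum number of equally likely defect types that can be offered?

32

Set 175 + 70·log₂ n ≤ 527 → log₂ n ≤ (527 − 175)/70 = 5.0286.
So n ≤ 2^5.0286 = 32.640; the largest integer n is 32.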